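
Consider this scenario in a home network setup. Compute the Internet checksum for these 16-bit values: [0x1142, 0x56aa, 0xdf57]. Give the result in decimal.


Given words: [0x1142, 0x56aa, 0xdf57]
Step 1: Sum all words
Raw sum = 4418 + 22186 + 57175 = 83779
Step 2: Fold carry: (18243 + 1) = 18244
One's complement = ~18244 & 0xFFFF = 47291

47291


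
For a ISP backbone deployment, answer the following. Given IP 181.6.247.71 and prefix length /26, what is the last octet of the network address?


Given: IP = 181.6.247.71, prefix = /26
Subnet mask = 255.255.255.192
Last octet of IP: 71
Last octet of mask: 192
Network last octet = 71 AND 192 = 64

64


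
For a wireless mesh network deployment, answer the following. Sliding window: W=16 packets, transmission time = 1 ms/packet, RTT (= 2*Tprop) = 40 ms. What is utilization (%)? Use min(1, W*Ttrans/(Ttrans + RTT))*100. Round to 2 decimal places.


Given: W = 16, Ttrans = 1 ms, RTT = 40 ms (= 2 * Tprop, Tprop = 20 ms)
Cycle time = Ttrans + RTT = 1 + 40 = 41 ms (first packet sent until its ACK returns)
W * Ttrans = 16 * 1 = 16 ms of sending per cycle
W * Ttrans / (Ttrans + RTT) = 16 / 41 = 0.390244
U = min(1, 0.390244) = 0.390244
U% = 39.02%

39.02


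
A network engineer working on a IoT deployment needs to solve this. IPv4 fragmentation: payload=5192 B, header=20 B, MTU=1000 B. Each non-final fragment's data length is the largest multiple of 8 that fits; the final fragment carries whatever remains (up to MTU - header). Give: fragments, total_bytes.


Max data per non-final fragment = floor((MTU - header)/8)*8 = floor((1000 - 20)/8)*8 = floor(980/8)*8 = 976 B
Final fragment needs no 8-byte alignment: it can carry up to MTU - header = 980 B
Non-final fragments needed = ceil((payload - 980) / 976) = ceil(4212/976) = ceil(4.3156) = 5
Number of fragments = 5 + 1 = 6
Fragment sizes (data): 5 * 976 B + 312 B (last, 312 <= 980 OK)
Total bytes sent = payload + n_frags * header = 5192 + 6*20 = 5192 + 120 = 5312 B

6, 5312


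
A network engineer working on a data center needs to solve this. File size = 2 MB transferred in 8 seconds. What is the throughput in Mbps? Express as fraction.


Given: file = 2 MB, time = 8 s
File in Mb = 2 * 8 = 16 Mb
Throughput = 16 / 8 Mbps
Throughput = 2 Mbps

2


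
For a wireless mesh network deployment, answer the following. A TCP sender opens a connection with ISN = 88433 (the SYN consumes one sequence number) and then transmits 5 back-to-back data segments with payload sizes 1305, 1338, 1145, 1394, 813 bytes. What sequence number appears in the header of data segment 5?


The SYN occupies sequence number ISN = 88433, so the first data byte is ISN + 1 = 88434.
SEQ of data segment i = (ISN + 1) + sum of payload sizes of segments 1..i-1.
Segment 1: SEQ = 88434, payload = 1305 bytes
Segment 2: SEQ = 89739, payload = 1338 bytes
Segment 3: SEQ = 91077, payload = 1145 bytes
Segment 4: SEQ = 92222, payload = 1394 bytes
Segment 5: SEQ = 93616, payload = 813 bytes
SEQ of segment 5 = 88434 + 1305 + 1338 + 1145 + 1394 = 93616

93616


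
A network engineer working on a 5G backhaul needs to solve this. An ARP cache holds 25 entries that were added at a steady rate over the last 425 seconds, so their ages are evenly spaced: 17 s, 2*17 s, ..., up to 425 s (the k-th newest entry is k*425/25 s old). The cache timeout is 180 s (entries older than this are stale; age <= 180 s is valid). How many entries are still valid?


Ages are k * 425/25 s for k = 1..25 (spacing = 17.0000 s).
Entry k is valid iff k * 425/25 <= 180 iff k <= 25 * 180 / 425 = 10.5882
n_valid = floor(10.5882) = 10
(n_stale = 25 - 10 = 15)

10


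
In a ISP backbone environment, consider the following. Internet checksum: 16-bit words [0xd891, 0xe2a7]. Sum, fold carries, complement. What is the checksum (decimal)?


Given words: [0xd891, 0xe2a7]
Step 1: Sum all words
Raw sum = 55441 + 58023 = 113464
Step 2: Fold carry: (47928 + 1) = 47929
One's complement = ~47929 & 0xFFFF = 17606

17606


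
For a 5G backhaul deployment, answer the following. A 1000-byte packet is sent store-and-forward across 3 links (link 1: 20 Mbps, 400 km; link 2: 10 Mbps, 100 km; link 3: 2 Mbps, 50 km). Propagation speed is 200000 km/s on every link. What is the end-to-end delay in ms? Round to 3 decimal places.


Packet = 1000 bytes = 8000 bits. Store-and-forward: sum (t_trans + t_prop) per link.
Link 1: t_trans = 8000/(20*10^6) s = 0.4000 ms; t_prop = 400/200000 s = 2.0000 ms; subtotal = 2.4000 ms
Link 2: t_trans = 8000/(10*10^6) s = 0.8000 ms; t_prop = 100/200000 s = 0.5000 ms; subtotal = 1.3000 ms
Link 3: t_trans = 8000/(2*10^6) s = 4.0000 ms; t_prop = 50/200000 s = 0.2500 ms; subtotal = 4.2500 ms
End-to-end = 2.4000 + 1.3000 + 4.2500 = 7.9500 ms -> 7.950 ms (3 dp)

7.950


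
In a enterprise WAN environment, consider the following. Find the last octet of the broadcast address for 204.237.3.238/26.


Given: IP = 204.237.3.238, prefix = /26
Host bits = 32 - 26 = 6
Network last octet = 238 AND mask = 192
Host part size = 2^6 - 1 = 63
Broadcast last octet = 192 OR 63 = 255

255


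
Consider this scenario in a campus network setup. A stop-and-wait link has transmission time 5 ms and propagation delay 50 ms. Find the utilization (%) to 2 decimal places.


Given: Ttrans = 5 ms, Tprop = 50 ms
RTT = 2 * Tprop = 2 * 50 = 100 ms
U = Ttrans / (Ttrans + RTT)
U = 5 / (5 + 100)
U = 5 / 105 = 0.047619
U% = 4.76%

4.76


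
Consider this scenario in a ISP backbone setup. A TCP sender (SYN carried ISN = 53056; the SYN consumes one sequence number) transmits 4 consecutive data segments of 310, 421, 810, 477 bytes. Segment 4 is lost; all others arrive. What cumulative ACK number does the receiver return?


SYN uses sequence number 53056; first data byte = ISN + 1 = 53057.
Segment 1: SEQ = 53057, len = 310 B, covers [53057, 53366]
Segment 2: SEQ = 53367, len = 421 B, covers [53367, 53787]
Segment 3: SEQ = 53788, len = 810 B, covers [53788, 54597]
Segment 4: SEQ = 54598, len = 477 B, covers [54598, 55074] [LOST]
In-order data received: bytes [53057, 54597] (segments 1..3).
Segment 4 missing -> gap begins at byte 54598.
Cumulative ACK = next expected in-order byte = 53057 + 310 + 421 + 810 = 54598

54598


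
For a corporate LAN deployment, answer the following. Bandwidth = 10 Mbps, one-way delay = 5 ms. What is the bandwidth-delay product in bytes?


Given: bandwidth = 10 Mbps, delay = 5 ms
BDP in bits = 10 * 10^6 * 5 / 1000
BDP in bits = 50000
BDP in bytes = 50000 / 8 = 6250

6250


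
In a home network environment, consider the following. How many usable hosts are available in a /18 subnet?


Given: subnet mask /18
Host bits = 32 - 18 = 14
Total addresses = 2^14 = 16384
Usable hosts = 16384 - 2 (network + broadcast) = 16382

16382


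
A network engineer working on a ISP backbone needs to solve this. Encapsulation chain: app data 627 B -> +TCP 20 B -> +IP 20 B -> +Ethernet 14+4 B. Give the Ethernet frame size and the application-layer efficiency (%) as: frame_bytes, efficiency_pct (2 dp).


TCP segment = 627 + 20 = 647 B
IP packet = 647 + 20 = 667 B
Ethernet frame = 667 + 14 + 4 = 685 B
Efficiency = app / frame = 627 / 685 = 0.915328 = 91.5328% -> 91.53% (2 dp)

685, 91.53


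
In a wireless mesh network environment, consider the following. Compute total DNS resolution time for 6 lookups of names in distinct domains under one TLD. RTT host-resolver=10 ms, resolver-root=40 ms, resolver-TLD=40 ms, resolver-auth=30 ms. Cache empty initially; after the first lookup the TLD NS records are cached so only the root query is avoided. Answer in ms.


Lookup 1 (cold cache): local + root + TLD + auth = 10 + 40 + 40 + 30 = 120 ms
Lookups 2..6 (TLD NS cached -> skip root; new domain -> still ask TLD and auth): local + TLD + auth = 10 + 40 + 30 = 80 ms each
Remaining 5 lookups: 5 * 80 = 400 ms
Total = 120 + 400 = 520 ms

520


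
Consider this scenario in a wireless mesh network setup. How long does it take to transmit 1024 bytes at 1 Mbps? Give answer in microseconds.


Given: packet = 1024 bytes, bandwidth = 1 Mbps
Packet in bits = 1024 * 8 = 8192 bits
Bandwidth = 1 * 10^6 = 1000000 bps
Time = 8192 / 1000000 seconds
Time in us = 8192 * 10^6 / 1000000 = 8192

8192


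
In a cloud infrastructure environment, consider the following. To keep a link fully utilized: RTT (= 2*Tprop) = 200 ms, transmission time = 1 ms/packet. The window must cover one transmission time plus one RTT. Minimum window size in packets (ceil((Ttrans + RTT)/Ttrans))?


Given: Ttrans = 1 ms, RTT = 200 ms (= 2 * Tprop, Tprop = 100 ms)
Time until first ACK returns = Ttrans + RTT = 1 + 200 = 201 ms
Need W * Ttrans >= Ttrans + RTT  ->  W >= (Ttrans + RTT) / Ttrans
(Ttrans + RTT) / Ttrans = 201 / 1 = 201
W_min = ceil(201) = 201

201


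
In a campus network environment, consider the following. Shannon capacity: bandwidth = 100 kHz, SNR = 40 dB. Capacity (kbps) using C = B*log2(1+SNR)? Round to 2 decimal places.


Given: B = 100 kHz, SNR = 40 dB
SNR linear = 10^(40/10) = 10000
1 + SNR = 10001
log2(10001) = 13.2878566418
C = 100 * 1000 * 13.2878566418 = 1328785.6642 bps
C = 1328.785664 kbps -> 1328.79 kbps (2 dp)

1328.79


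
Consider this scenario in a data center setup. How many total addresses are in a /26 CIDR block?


Given: CIDR prefix /26
Host bits = 32 - 26 = 6
Total addresses = 2^6 = 64

64


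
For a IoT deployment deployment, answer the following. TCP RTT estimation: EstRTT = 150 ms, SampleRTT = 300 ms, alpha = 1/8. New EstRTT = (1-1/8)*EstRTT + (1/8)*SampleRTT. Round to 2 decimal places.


Given: EstRTT = 150 ms, SampleRTT = 300 ms, alpha = 1/8
New EstRTT = (1 - alpha) * EstRTT + alpha * SampleRTT
(7/8) * 150 = 131.25
(1/8) * 300 = 37.5
New EstRTT = 131.25 + 37.5 = 168.75 ms -> 168.75 ms (2 dp)

168.75


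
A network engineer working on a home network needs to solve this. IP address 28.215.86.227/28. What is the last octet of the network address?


Given: IP = 28.215.86.227, prefix = /28
Subnet mask = 255.255.255.240
Last octet of IP: 227
Last octet of mask: 240
Network last octet = 227 AND 240 = 224

224


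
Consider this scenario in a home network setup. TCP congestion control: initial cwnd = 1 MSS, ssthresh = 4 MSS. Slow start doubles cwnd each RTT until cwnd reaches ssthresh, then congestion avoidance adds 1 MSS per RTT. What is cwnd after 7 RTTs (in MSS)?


RTT 0: cwnd = 1 MSS (initial)
RTT 1: cwnd = 2 MSS (slow start, doubled)
RTT 2: cwnd = 4 MSS (slow start, doubled)
RTT 3: cwnd = 5 MSS (congestion avoidance, +1)
RTT 4: cwnd = 6 MSS (congestion avoidance, +1)
RTT 5: cwnd = 7 MSS (congestion avoidance, +1)
RTT 6: cwnd = 8 MSS (congestion avoidance, +1)
RTT 7: cwnd = 9 MSS (congestion avoidance, +1)

9


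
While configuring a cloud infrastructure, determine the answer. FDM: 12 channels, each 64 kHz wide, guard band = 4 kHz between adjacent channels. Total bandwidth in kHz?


Given: 12 channels, 64 kHz each, guard = 4 kHz
Channel bandwidth = 12 * 64 = 768 kHz
Guard bands = 11 gaps * 4 kHz = 44 kHz
Total = 768 + 44 = 812 kHz

812


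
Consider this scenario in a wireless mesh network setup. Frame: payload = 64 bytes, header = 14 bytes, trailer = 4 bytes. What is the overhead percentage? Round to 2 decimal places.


Given: payload = 64 B, header = 14 B, trailer = 4 B
Overhead bytes = header + trailer = 14 + 4 = 18
Total frame = payload + overhead = 64 + 18 = 82
Overhead % = 18 / 82 * 100 = 21.9512% -> 21.95% (2 dp)

21.95


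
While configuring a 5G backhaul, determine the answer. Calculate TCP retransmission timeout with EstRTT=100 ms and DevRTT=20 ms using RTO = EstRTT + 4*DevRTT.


Given: EstRTT = 100 ms, DevRTT = 20 ms
Timeout = EstRTT + 4 * DevRTT
4 * DevRTT = 4 * 20 = 80
Timeout = 100 + 80 = 180 ms

180


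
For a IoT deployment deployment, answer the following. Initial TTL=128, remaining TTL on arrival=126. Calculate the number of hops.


Given: initial TTL = 128, received TTL = 126
Hops = initial TTL - received TTL
Hops = 128 - 126 = 2

2


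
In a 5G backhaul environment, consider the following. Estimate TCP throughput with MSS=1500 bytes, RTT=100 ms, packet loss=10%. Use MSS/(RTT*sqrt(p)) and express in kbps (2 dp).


Given: MSS = 1500 bytes, RTT = 100 ms, loss = 10%
RTT in seconds = 100 / 1000 = 0.1
Loss rate = 10% = 0.1
sqrt(loss) = sqrt(0.1) = 0.316227766017
Throughput (bytes/s) = 1500 / (0.1 * 0.316227766017) = 47434.1649
Throughput (kbps) = 47434.1649 * 8 / 1000 = 379.473319 -> 379.47 kbps (2 dp)

379.47


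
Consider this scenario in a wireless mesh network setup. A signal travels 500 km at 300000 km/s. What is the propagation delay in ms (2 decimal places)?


Given: distance = 500 km, speed = 300000 km/s
Delay = distance / speed = 500 / 300000 seconds
Delay in ms = 500 * 1000 / 300000
Delay = 1.6667 ms
Rounded to 2 dp = 1.67 ms

1.67


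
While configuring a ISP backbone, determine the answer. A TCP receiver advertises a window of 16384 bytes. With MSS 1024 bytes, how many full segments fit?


Given: RWND = 16384 bytes, MSS = 1024 bytes
Full segments = floor(RWND / MSS)
Full segments = floor(16384 / 1024)
Full segments = floor(16.0) = 16

16


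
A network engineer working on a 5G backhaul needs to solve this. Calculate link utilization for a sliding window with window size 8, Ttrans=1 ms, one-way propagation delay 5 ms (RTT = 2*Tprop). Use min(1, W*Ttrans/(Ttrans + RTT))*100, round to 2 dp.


Given: W = 8, Ttrans = 1 ms, RTT = 10 ms (= 2 * Tprop, Tprop = 5 ms)
Cycle time = Ttrans + RTT = 1 + 10 = 11 ms (first packet sent until its ACK returns)
W * Ttrans = 8 * 1 = 8 ms of sending per cycle
W * Ttrans / (Ttrans + RTT) = 8 / 11 = 0.727273
U = min(1, 0.727273) = 0.727273
U% = 72.73%

72.73


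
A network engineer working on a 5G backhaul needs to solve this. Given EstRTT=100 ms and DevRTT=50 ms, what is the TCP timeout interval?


Given: EstRTT = 100 ms, DevRTT = 50 ms
Timeout = EstRTT + 4 * DevRTT
4 * DevRTT = 4 * 50 = 200
Timeout = 100 + 200 = 300 ms

300


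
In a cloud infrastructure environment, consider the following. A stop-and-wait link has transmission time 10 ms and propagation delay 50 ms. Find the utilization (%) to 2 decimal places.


Given: Ttrans = 10 ms, Tprop = 50 ms
RTT = 2 * Tprop = 2 * 50 = 100 ms
U = Ttrans / (Ttrans + RTT)
U = 10 / (10 + 100)
U = 10 / 110 = 0.090909
U% = 9.09%

9.09


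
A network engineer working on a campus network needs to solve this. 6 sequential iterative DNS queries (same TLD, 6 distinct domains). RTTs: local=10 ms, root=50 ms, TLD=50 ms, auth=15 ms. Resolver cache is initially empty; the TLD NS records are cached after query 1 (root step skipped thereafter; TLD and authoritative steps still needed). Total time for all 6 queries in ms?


Lookup 1 (cold cache): local + root + TLD + auth = 10 + 50 + 50 + 15 = 125 ms
Lookups 2..6 (TLD NS cached -> skip root; new domain -> still ask TLD and auth): local + TLD + auth = 10 + 50 + 15 = 75 ms each
Remaining 5 lookups: 5 * 75 = 375 ms
Total = 125 + 375 = 500 ms

500


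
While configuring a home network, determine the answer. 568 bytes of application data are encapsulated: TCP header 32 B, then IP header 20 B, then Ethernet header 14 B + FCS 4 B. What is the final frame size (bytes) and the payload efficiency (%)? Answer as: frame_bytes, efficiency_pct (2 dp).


TCP segment = 568 + 32 = 600 B
IP packet = 600 + 20 = 620 B
Ethernet frame = 620 + 14 + 4 = 638 B
Efficiency = app / frame = 568 / 638 = 0.890282 = 89.0282% -> 89.03% (2 dp)

638, 89.03


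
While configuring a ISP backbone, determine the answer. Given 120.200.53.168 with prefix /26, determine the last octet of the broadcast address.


Given: IP = 120.200.53.168, prefix = /26
Host bits = 32 - 26 = 6
Network last octet = 168 AND mask = 128
Host part size = 2^6 - 1 = 63
Broadcast last octet = 128 OR 63 = 191

191


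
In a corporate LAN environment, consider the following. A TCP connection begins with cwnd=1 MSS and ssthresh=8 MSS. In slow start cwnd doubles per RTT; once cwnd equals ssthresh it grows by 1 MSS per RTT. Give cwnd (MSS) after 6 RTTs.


RTT 0: cwnd = 1 MSS (initial)
RTT 1: cwnd = 2 MSS (slow start, doubled)
RTT 2: cwnd = 4 MSS (slow start, doubled)
RTT 3: cwnd = 8 MSS (slow start, doubled)
RTT 4: cwnd = 9 MSS (congestion avoidance, +1)
RTT 5: cwnd = 10 MSS (congestion avoidance, +1)
RTT 6: cwnd = 11 MSS (congestion avoidance, +1)

11


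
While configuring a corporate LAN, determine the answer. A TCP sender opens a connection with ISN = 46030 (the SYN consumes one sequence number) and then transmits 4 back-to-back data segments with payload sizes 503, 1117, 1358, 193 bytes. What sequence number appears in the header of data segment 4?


The SYN occupies sequence number ISN = 46030, so the first data byte is ISN + 1 = 46031.
SEQ of data segment i = (ISN + 1) + sum of payload sizes of segments 1..i-1.
Segment 1: SEQ = 46031, payload = 503 bytes
Segment 2: SEQ = 46534, payload = 1117 bytes
Segment 3: SEQ = 47651, payload = 1358 bytes
Segment 4: SEQ = 49009, payload = 193 bytes
SEQ of segment 4 = 46031 + 503 + 1117 + 1358 = 49009

49009


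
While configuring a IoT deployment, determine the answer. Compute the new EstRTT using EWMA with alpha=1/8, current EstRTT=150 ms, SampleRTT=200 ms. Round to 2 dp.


Given: EstRTT = 150 ms, SampleRTT = 200 ms, alpha = 1/8
New EstRTT = (1 - alpha) * EstRTT + alpha * SampleRTT
(7/8) * 150 = 131.25
(1/8) * 200 = 25
New EstRTT = 131.25 + 25 = 156.25 ms -> 156.25 ms (2 dp)

156.25


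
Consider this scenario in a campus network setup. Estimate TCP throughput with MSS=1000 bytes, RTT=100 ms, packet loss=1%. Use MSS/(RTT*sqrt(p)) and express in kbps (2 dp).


Given: MSS = 1000 bytes, RTT = 100 ms, loss = 1%
RTT in seconds = 100 / 1000 = 0.1
Loss rate = 1% = 0.01
sqrt(loss) = sqrt(0.01) = 0.1
Throughput (bytes/s) = 1000 / (0.1 * 0.1) = 100000.0000
Throughput (kbps) = 100000.0000 * 8 / 1000 = 800.000000 -> 800.00 kbps (2 dp)

800.00


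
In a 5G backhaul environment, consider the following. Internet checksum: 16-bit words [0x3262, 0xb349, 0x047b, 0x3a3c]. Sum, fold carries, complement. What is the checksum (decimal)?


Given words: [0x3262, 0xb349, 0x047b, 0x3a3c]
Step 1: Sum all words
Raw sum = 12898 + 45897 + 1147 + 14908 = 74850
Step 2: Fold carry: (9314 + 1) = 9315
One's complement = ~9315 & 0xFFFF = 56220

56220


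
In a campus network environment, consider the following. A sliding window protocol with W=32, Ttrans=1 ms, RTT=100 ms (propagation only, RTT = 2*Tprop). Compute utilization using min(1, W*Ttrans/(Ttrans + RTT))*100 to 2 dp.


Given: W = 32, Ttrans = 1 ms, RTT = 100 ms (= 2 * Tprop, Tprop = 50 ms)
Cycle time = Ttrans + RTT = 1 + 100 = 101 ms (first packet sent until its ACK returns)
W * Ttrans = 32 * 1 = 32 ms of sending per cycle
W * Ttrans / (Ttrans + RTT) = 32 / 101 = 0.316832
U = min(1, 0.316832) = 0.316832
U% = 31.68%

31.68


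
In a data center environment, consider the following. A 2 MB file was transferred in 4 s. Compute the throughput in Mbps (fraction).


Given: file = 2 MB, time = 4 s
File in Mb = 2 * 8 = 16 Mb
Throughput = 16 / 4 Mbps
Throughput = 4 Mbps

4


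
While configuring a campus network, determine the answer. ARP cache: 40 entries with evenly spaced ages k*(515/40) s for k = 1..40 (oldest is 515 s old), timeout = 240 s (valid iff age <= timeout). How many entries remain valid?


Ages are k * 515/40 s for k = 1..40 (spacing = 12.8750 s).
Entry k is valid iff k * 515/40 <= 240 iff k <= 40 * 240 / 515 = 18.6408
n_valid = floor(18.6408) = 18
(n_stale = 40 - 18 = 22)

18


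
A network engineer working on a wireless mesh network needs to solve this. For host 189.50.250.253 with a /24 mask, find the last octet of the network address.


Given: IP = 189.50.250.253, prefix = /24
Subnet mask = 255.255.255.0
Last octet of IP: 253
Last octet of mask: 0
Network last octet = 253 AND 0 = 0

0


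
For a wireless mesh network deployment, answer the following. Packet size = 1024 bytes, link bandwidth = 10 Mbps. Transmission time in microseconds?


Given: packet = 1024 bytes, bandwidth = 10 Mbps
Packet in bits = 1024 * 8 = 8192 bits
Bandwidth = 10 * 10^6 = 10000000 bps
Time = 8192 / 10000000 seconds
Time in us = 8192 * 10^6 / 10000000 = 819.2

819.2


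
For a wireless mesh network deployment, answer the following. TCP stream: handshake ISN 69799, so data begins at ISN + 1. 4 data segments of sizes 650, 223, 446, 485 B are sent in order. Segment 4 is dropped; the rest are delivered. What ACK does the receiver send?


SYN uses sequence number 69799; first data byte = ISN + 1 = 69800.
Segment 1: SEQ = 69800, len = 650 B, covers [69800, 70449]
Segment 2: SEQ = 70450, len = 223 B, covers [70450, 70672]
Segment 3: SEQ = 70673, len = 446 B, covers [70673, 71118]
Segment 4: SEQ = 71119, len = 485 B, covers [71119, 71603] [LOST]
In-order data received: bytes [69800, 71118] (segments 1..3).
Segment 4 missing -> gap begins at byte 71119.
Cumulative ACK = next expected in-order byte = 69800 + 650 + 223 + 446 = 71119

71119


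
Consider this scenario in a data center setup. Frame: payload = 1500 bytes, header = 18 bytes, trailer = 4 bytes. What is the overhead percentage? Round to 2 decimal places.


Given: payload = 1500 B, header = 18 B, trailer = 4 B
Overhead bytes = header + trailer = 18 + 4 = 22
Total frame = payload + overhead = 1500 + 22 = 1522
Overhead % = 22 / 1522 * 100 = 1.4455% -> 1.45% (2 dp)

1.45


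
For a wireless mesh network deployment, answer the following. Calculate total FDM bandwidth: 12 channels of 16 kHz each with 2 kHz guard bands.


Given: 12 channels, 16 kHz each, guard = 2 kHz
Channel bandwidth = 12 * 16 = 192 kHz
Guard bands = 11 gaps * 2 kHz = 22 kHz
Total = 192 + 22 = 214 kHz

214


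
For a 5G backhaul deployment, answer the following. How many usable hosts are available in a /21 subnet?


Given: subnet mask /21
Host bits = 32 - 21 = 11
Total addresses = 2^11 = 2048
Usable hosts = 2048 - 2 (network + broadcast) = 2046

2046


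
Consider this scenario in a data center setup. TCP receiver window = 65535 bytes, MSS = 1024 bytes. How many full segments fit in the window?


Given: RWND = 65535 bytes, MSS = 1024 bytes
Full segments = floor(RWND / MSS)
Full segments = floor(65535 / 1024)
Full segments = floor(63.999) = 63

63


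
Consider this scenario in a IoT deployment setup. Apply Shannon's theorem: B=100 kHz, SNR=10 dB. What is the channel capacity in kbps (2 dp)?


Given: B = 100 kHz, SNR = 10 dB
SNR linear = 10^(10/10) = 10
1 + SNR = 11
log2(11) = 3.4594316186
C = 100 * 1000 * 3.4594316186 = 345943.1619 bps
C = 345.943162 kbps -> 345.94 kbps (2 dp)

345.94


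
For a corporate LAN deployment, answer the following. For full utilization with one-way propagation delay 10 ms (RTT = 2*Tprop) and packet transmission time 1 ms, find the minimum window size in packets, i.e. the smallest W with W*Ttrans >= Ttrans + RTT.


Given: Ttrans = 1 ms, RTT = 20 ms (= 2 * Tprop, Tprop = 10 ms)
Time until first ACK returns = Ttrans + RTT = 1 + 20 = 21 ms
Need W * Ttrans >= Ttrans + RTT  ->  W >= (Ttrans + RTT) / Ttrans
(Ttrans + RTT) / Ttrans = 21 / 1 = 21
W_min = ceil(21) = 21

21


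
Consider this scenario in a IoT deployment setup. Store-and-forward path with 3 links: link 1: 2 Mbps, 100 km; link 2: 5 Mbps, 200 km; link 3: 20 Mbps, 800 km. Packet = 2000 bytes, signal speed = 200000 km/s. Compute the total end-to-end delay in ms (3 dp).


Packet = 2000 bytes = 16000 bits. Store-and-forward: sum (t_trans + t_prop) per link.
Link 1: t_trans = 16000/(2*10^6) s = 8.0000 ms; t_prop = 100/200000 s = 0.5000 ms; subtotal = 8.5000 ms
Link 2: t_trans = 16000/(5*10^6) s = 3.2000 ms; t_prop = 200/200000 s = 1.0000 ms; subtotal = 4.2000 ms
Link 3: t_trans = 16000/(20*10^6) s = 0.8000 ms; t_prop = 800/200000 s = 4.0000 ms; subtotal = 4.8000 ms
End-to-end = 8.5000 + 4.2000 + 4.8000 = 17.5000 ms -> 17.500 ms (3 dp)

17.500


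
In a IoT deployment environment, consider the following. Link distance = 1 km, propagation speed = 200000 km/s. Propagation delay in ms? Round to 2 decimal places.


Given: distance = 1 km, speed = 200000 km/s
Delay = distance / speed = 1 / 200000 seconds
Delay in ms = 1 * 1000 / 200000
Delay = 0.0050 ms
Rounded to 2 dp = 0.01 ms

0.01


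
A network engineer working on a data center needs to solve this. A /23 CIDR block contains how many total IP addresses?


Given: CIDR prefix /23
Host bits = 32 - 23 = 9
Total addresses = 2^9 = 512

512


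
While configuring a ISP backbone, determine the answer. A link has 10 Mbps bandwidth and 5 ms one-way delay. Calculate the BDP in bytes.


Given: bandwidth = 10 Mbps, delay = 5 ms
BDP in bits = 10 * 10^6 * 5 / 1000
BDP in bits = 50000
BDP in bytes = 50000 / 8 = 6250

6250


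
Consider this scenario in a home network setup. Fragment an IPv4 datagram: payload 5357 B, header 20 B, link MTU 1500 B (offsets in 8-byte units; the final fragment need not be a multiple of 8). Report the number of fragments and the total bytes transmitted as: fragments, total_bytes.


Max data per non-final fragment = floor((MTU - header)/8)*8 = floor((1500 - 20)/8)*8 = floor(1480/8)*8 = 1480 B
Final fragment needs no 8-byte alignment: it can carry up to MTU - header = 1480 B
Non-final fragments needed = ceil((payload - 1480) / 1480) = ceil(3877/1480) = ceil(2.6196) = 3
Number of fragments = 3 + 1 = 4
Fragment sizes (data): 3 * 1480 B + 917 B (last, 917 <= 1480 OK)
Total bytes sent = payload + n_frags * header = 5357 + 4*20 = 5357 + 80 = 5437 B

4, 5437


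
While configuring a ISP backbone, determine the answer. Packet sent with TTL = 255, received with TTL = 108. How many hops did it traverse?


Given: initial TTL = 255, received TTL = 108
Hops = initial TTL - received TTL
Hops = 255 - 108 = 147

147


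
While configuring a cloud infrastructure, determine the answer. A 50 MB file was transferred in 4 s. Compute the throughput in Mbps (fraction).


Given: file = 50 MB, time = 4 s
File in Mb = 50 * 8 = 400 Mb
Throughput = 400 / 4 Mbps
Throughput = 100 Mbps

100


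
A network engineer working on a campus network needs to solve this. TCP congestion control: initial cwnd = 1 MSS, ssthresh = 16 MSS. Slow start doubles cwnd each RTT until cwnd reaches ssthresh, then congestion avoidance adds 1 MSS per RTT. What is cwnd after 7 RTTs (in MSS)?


RTT 0: cwnd = 1 MSS (initial)
RTT 1: cwnd = 2 MSS (slow start, doubled)
RTT 2: cwnd = 4 MSS (slow start, doubled)
RTT 3: cwnd = 8 MSS (slow start, doubled)
RTT 4: cwnd = 16 MSS (slow start, doubled)
RTT 5: cwnd = 17 MSS (congestion avoidance, +1)
RTT 6: cwnd = 18 MSS (congestion avoidance, +1)
RTT 7: cwnd = 19 MSS (congestion avoidance, +1)

19


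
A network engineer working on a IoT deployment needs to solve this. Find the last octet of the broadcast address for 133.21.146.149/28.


Given: IP = 133.21.146.149, prefix = /28
Host bits = 32 - 28 = 4
Network last octet = 149 AND mask = 144
Host part size = 2^4 - 1 = 15
Broadcast last octet = 144 OR 15 = 159

159


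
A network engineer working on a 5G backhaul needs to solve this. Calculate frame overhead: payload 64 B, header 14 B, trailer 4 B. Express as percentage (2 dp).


Given: payload = 64 B, header = 14 B, trailer = 4 B
Overhead bytes = header + trailer = 14 + 4 = 18
Total frame = payload + overhead = 64 + 18 = 82
Overhead % = 18 / 82 * 100 = 21.9512% -> 21.95% (2 dp)

21.95


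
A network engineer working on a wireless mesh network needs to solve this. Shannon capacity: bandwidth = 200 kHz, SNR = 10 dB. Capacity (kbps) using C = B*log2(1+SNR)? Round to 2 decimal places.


Given: B = 200 kHz, SNR = 10 dB
SNR linear = 10^(10/10) = 10
1 + SNR = 11
log2(11) = 3.4594316186
C = 200 * 1000 * 3.4594316186 = 691886.3237 bps
C = 691.886324 kbps -> 691.89 kbps (2 dp)

691.89


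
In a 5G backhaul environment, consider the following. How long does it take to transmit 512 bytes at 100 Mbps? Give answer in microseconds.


Given: packet = 512 bytes, bandwidth = 100 Mbps
Packet in bits = 512 * 8 = 4096 bits
Bandwidth = 100 * 10^6 = 100000000 bps
Time = 4096 / 100000000 seconds
Time in us = 4096 * 10^6 / 100000000 = 40.96

40.96


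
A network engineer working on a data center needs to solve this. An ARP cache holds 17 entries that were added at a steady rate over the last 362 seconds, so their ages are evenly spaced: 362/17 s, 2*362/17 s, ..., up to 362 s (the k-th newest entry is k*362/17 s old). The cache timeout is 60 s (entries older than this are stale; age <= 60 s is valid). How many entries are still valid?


Ages are k * 362/17 s for k = 1..17 (spacing = 21.2941 s).
Entry k is valid iff k * 362/17 <= 60 iff k <= 17 * 60 / 362 = 2.8177
n_valid = floor(2.8177) = 2
(n_stale = 17 - 2 = 15)

2


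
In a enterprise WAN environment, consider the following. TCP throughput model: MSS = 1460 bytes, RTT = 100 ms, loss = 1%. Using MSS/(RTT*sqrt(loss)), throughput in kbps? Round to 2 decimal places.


Given: MSS = 1460 bytes, RTT = 100 ms, loss = 1%
RTT in seconds = 100 / 1000 = 0.1
Loss rate = 1% = 0.01
sqrt(loss) = sqrt(0.01) = 0.1
Throughput (bytes/s) = 1460 / (0.1 * 0.1) = 146000.0000
Throughput (kbps) = 146000.0000 * 8 / 1000 = 1168.000000 -> 1168.00 kbps (2 dp)

1168.00


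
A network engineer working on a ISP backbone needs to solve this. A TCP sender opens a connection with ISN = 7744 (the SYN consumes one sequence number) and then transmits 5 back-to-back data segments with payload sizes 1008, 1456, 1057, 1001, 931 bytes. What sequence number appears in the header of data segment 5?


The SYN occupies sequence number ISN = 7744, so the first data byte is ISN + 1 = 7745.
SEQ of data segment i = (ISN + 1) + sum of payload sizes of segments 1..i-1.
Segment 1: SEQ = 7745, payload = 1008 bytes
Segment 2: SEQ = 8753, payload = 1456 bytes
Segment 3: SEQ = 10209, payload = 1057 bytes
Segment 4: SEQ = 11266, payload = 1001 bytes
Segment 5: SEQ = 12267, payload = 931 bytes
SEQ of segment 5 = 7745 + 1008 + 1456 + 1057 + 1001 = 12267

12267


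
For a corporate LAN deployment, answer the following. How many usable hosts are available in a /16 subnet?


Given: subnet mask /16
Host bits = 32 - 16 = 16
Total addresses = 2^16 = 65536
Usable hosts = 65536 - 2 (network + broadcast) = 65534

65534


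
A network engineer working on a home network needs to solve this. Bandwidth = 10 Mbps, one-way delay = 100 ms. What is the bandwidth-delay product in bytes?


Given: bandwidth = 10 Mbps, delay = 100 ms
BDP in bits = 10 * 10^6 * 100 / 1000
BDP in bits = 1000000
BDP in bytes = 1000000 / 8 = 125000

125000


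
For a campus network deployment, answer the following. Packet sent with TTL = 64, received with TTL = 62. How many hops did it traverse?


Given: initial TTL = 64, received TTL = 62
Hops = initial TTL - received TTL
Hops = 64 - 62 = 2

2


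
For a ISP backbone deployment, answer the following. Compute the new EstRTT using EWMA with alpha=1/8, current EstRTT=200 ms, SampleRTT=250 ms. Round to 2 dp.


Given: EstRTT = 200 ms, SampleRTT = 250 ms, alpha = 1/8
New EstRTT = (1 - alpha) * EstRTT + alpha * SampleRTT
(7/8) * 200 = 175
(1/8) * 250 = 31.25
New EstRTT = 175 + 31.25 = 206.25 ms -> 206.25 ms (2 dp)

206.25


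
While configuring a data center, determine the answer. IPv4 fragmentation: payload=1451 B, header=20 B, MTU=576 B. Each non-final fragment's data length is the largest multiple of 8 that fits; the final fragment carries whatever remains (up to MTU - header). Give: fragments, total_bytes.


Max data per non-final fragment = floor((MTU - header)/8)*8 = floor((576 - 20)/8)*8 = floor(556/8)*8 = 552 B
Final fragment needs no 8-byte alignment: it can carry up to MTU - header = 556 B
Non-final fragments needed = ceil((payload - 556) / 552) = ceil(895/552) = ceil(1.6214) = 2
Number of fragments = 2 + 1 = 3
Fragment sizes (data): 2 * 552 B + 347 B (last, 347 <= 556 OK)
Total bytes sent = payload + n_frags * header = 1451 + 3*20 = 1451 + 60 = 1511 B

3, 1511


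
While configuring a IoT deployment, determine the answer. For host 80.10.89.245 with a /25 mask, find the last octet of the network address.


Given: IP = 80.10.89.245, prefix = /25
Subnet mask = 255.255.255.128
Last octet of IP: 245
Last octet of mask: 128
Network last octet = 245 AND 128 = 128

128


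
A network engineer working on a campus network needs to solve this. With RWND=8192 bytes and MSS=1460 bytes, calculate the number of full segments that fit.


Given: RWND = 8192 bytes, MSS = 1460 bytes
Full segments = floor(RWND / MSS)
Full segments = floor(8192 / 1460)
Full segments = floor(5.611) = 5

5


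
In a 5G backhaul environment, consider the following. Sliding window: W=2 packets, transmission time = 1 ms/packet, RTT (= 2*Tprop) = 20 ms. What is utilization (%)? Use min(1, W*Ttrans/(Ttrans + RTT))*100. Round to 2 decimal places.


Given: W = 2, Ttrans = 1 ms, RTT = 20 ms (= 2 * Tprop, Tprop = 10 ms)
Cycle time = Ttrans + RTT = 1 + 20 = 21 ms (first packet sent until its ACK returns)
W * Ttrans = 2 * 1 = 2 ms of sending per cycle
W * Ttrans / (Ttrans + RTT) = 2 / 21 = 0.095238
U = min(1, 0.095238) = 0.095238
U% = 9.52%

9.52


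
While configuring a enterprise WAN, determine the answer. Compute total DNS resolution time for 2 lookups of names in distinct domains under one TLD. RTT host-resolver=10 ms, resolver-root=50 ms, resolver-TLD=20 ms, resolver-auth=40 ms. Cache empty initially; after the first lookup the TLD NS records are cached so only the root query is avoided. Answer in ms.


Lookup 1 (cold cache): local + root + TLD + auth = 10 + 50 + 20 + 40 = 120 ms
Lookups 2..2 (TLD NS cached -> skip root; new domain -> still ask TLD and auth): local + TLD + auth = 10 + 20 + 40 = 70 ms each
Remaining 1 lookups: 1 * 70 = 70 ms
Total = 120 + 70 = 190 ms

190


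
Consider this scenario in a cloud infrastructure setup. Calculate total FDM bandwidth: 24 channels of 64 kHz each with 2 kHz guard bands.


Given: 24 channels, 64 kHz each, guard = 2 kHz
Channel bandwidth = 24 * 64 = 1536 kHz
Guard bands = 23 gaps * 2 kHz = 46 kHz
Total = 1536 + 46 = 1582 kHz

1582


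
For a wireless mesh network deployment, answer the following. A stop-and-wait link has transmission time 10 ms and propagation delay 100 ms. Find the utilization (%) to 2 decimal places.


Given: Ttrans = 10 ms, Tprop = 100 ms
RTT = 2 * Tprop = 2 * 100 = 200 ms
U = Ttrans / (Ttrans + RTT)
U = 10 / (10 + 200)
U = 10 / 210 = 0.047619
U% = 4.76%

4.76


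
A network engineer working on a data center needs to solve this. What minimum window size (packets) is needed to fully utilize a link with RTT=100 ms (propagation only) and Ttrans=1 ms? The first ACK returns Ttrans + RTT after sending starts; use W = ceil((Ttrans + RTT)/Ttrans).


Given: Ttrans = 1 ms, RTT = 100 ms (= 2 * Tprop, Tprop = 50 ms)
Time until first ACK returns = Ttrans + RTT = 1 + 100 = 101 ms
Need W * Ttrans >= Ttrans + RTT  ->  W >= (Ttrans + RTT) / Ttrans
(Ttrans + RTT) / Ttrans = 101 / 1 = 101
W_min = ceil(101) = 101

101


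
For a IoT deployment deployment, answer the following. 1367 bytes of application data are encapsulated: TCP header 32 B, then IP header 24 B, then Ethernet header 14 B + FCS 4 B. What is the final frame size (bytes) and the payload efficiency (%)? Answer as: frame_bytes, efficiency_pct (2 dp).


TCP segment = 1367 + 32 = 1399 B
IP packet = 1399 + 24 = 1423 B
Ethernet frame = 1423 + 14 + 4 = 1441 B
Efficiency = app / frame = 1367 / 1441 = 0.948647 = 94.8647% -> 94.86% (2 dp)

1441, 94.86


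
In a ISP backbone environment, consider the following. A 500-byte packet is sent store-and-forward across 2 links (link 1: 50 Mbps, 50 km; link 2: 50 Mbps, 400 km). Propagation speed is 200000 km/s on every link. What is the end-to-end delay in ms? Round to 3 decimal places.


Packet = 500 bytes = 4000 bits. Store-and-forward: sum (t_trans + t_prop) per link.
Link 1: t_trans = 4000/(50*10^6) s = 0.0800 ms; t_prop = 50/200000 s = 0.2500 ms; subtotal = 0.3300 ms
Link 2: t_trans = 4000/(50*10^6) s = 0.0800 ms; t_prop = 400/200000 s = 2.0000 ms; subtotal = 2.0800 ms
End-to-end = 0.3300 + 2.0800 = 2.4100 ms -> 2.410 ms (3 dp)

2.410


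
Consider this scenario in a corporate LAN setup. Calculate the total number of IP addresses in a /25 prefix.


Given: CIDR prefix /25
Host bits = 32 - 25 = 7
Total addresses = 2^7 = 128

128


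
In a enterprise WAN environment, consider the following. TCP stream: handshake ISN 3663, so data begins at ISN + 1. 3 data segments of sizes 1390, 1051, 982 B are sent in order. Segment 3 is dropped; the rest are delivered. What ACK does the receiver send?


SYN uses sequence number 3663; first data byte = ISN + 1 = 3664.
Segment 1: SEQ = 3664, len = 1390 B, covers [3664, 5053]
Segment 2: SEQ = 5054, len = 1051 B, covers [5054, 6104]
Segment 3: SEQ = 6105, len = 982 B, covers [6105, 7086] [LOST]
In-order data received: bytes [3664, 6104] (segments 1..2).
Segment 3 missing -> gap begins at byte 6105.
Cumulative ACK = next expected in-order byte = 3664 + 1390 + 1051 = 6105

6105


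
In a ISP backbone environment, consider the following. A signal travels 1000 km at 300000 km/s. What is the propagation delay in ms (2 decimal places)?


Given: distance = 1000 km, speed = 300000 km/s
Delay = distance / speed = 1000 / 300000 seconds
Delay in ms = 1000 * 1000 / 300000
Delay = 3.3333 ms
Rounded to 2 dp = 3.33 ms

3.33


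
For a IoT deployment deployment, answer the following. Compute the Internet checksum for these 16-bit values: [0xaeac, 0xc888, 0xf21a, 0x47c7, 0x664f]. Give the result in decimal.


Given words: [0xaeac, 0xc888, 0xf21a, 0x47c7, 0x664f]
Step 1: Sum all words
Raw sum = 44716 + 51336 + 61978 + 18375 + 26191 = 202596
Step 2: Fold carry: (5988 + 3) = 5991
One's complement = ~5991 & 0xFFFF = 59544

59544


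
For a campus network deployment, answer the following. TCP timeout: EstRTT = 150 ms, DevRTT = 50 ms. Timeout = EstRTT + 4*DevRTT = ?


Given: EstRTT = 150 ms, DevRTT = 50 ms
Timeout = EstRTT + 4 * DevRTT
4 * DevRTT = 4 * 50 = 200
Timeout = 150 + 200 = 350 ms

350


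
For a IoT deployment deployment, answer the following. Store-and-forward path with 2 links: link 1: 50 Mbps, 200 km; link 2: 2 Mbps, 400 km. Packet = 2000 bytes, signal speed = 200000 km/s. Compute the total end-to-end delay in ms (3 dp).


Packet = 2000 bytes = 16000 bits. Store-and-forward: sum (t_trans + t_prop) per link.
Link 1: t_trans = 16000/(50*10^6) s = 0.3200 ms; t_prop = 200/200000 s = 1.0000 ms; subtotal = 1.3200 ms
Link 2: t_trans = 16000/(2*10^6) s = 8.0000 ms; t_prop = 400/200000 s = 2.0000 ms; subtotal = 10.0000 ms
End-to-end = 1.3200 + 10.0000 = 11.3200 ms -> 11.320 ms (3 dp)

11.320


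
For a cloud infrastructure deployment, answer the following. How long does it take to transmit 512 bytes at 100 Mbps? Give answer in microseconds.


Given: packet = 512 bytes, bandwidth = 100 Mbps
Packet in bits = 512 * 8 = 4096 bits
Bandwidth = 100 * 10^6 = 100000000 bps
Time = 4096 / 100000000 seconds
Time in us = 4096 * 10^6 / 100000000 = 40.96

40.96


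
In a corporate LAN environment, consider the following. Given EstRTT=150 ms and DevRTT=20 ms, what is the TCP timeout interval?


Given: EstRTT = 150 ms, DevRTT = 20 ms
Timeout = EstRTT + 4 * DevRTT
4 * DevRTT = 4 * 20 = 80
Timeout = 150 + 80 = 230 ms

230


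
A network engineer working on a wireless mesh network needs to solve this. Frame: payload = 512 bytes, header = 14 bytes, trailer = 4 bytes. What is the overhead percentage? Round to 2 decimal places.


Given: payload = 512 B, header = 14 B, trailer = 4 B
Overhead bytes = header + trailer = 14 + 4 = 18
Total frame = payload + overhead = 512 + 18 = 530
Overhead % = 18 / 530 * 100 = 3.3962% -> 3.40% (2 dp)

3.40


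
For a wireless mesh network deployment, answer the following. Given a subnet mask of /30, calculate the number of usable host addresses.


Given: subnet mask /30
Host bits = 32 - 30 = 2
Total addresses = 2^2 = 4
Usable hosts = 4 - 2 (network + broadcast) = 2

2


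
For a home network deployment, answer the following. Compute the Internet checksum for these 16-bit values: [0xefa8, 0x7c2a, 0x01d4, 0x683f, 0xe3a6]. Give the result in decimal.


Given words: [0xefa8, 0x7c2a, 0x01d4, 0x683f, 0xe3a6]
Step 1: Sum all words
Raw sum = 61352 + 31786 + 468 + 26687 + 58278 = 178571
Step 2: Fold carry: (47499 + 2) = 47501
One's complement = ~47501 & 0xFFFF = 18034

18034
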